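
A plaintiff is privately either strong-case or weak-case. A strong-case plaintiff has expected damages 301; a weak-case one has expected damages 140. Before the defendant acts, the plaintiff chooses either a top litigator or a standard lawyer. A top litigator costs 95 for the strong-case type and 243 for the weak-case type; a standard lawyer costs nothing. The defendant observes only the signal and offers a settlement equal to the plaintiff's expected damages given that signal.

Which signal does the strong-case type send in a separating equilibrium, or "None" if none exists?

Try strong-case → top litigator, weak-case → standard lawyer:
  If types separate, top litigator earns payment 301 and standard lawyer earns 140.
  Strong-case: top litigator gives 301 − 95 = 206; standard lawyer gives 140 − 0 = 140. No deviation. ✓
  Weak-case: standard lawyer gives 140 − 0 = 140; top litigator gives 301 − 243 = 58. No deviation. ✓
Both hold — the strong-case type sends top litigator.

top litigator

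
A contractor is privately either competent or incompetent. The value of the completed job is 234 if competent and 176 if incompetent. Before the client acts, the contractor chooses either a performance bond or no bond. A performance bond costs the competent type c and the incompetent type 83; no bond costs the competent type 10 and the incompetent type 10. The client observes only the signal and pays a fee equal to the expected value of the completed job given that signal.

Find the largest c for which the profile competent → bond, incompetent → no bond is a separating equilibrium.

68

Under separation: bond → competent (pays 234); no bond → incompetent (pays 176).
Incompetent: 176 − 10 = 166 ≥ 234 − 83 = 151. Holds regardless of c. ✓
Competent: 234 − c ≥ 176 − 10, so c ≤ 234 − 166 = 68.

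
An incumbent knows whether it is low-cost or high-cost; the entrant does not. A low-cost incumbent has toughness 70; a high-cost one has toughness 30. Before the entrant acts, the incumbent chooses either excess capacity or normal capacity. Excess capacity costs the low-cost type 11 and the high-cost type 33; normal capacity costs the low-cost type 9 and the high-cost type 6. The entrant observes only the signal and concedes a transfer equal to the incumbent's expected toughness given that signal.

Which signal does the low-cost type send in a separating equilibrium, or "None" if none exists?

None

Try low-cost → excess capacity, high-cost → normal capacity:
  If types separate, excess capacity earns payment 70 and normal capacity earns 30.
  Low-cost: excess capacity gives 70 − 11 = 59; normal capacity gives 30 − 9 = 21. No deviation. ✓
  High-cost: normal capacity gives 30 − 6 = 24; excess capacity gives 70 − 33 = 37. Would deviate. ✗
Try low-cost → normal capacity, high-cost → excess capacity:
  If types separate, normal capacity earns payment 70 and excess capacity earns 30.
  Low-cost: normal capacity gives 70 − 9 = 61; excess capacity gives 30 − 11 = 19. No deviation. ✓
  High-cost: excess capacity gives 30 − 33 = -3; normal capacity gives 70 − 6 = 64. Would deviate. ✗
Neither assignment is incentive-compatible.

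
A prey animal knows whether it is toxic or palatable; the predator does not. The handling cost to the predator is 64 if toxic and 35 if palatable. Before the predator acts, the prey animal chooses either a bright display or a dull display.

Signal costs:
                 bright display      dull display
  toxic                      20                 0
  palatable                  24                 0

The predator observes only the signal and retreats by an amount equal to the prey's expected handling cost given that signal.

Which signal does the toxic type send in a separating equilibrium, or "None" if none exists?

None

Try toxic → bright display, palatable → dull display:
  Under separation the predator infers type exactly: bright display → toxic (pays 64), dull display → palatable (pays 35).
  Toxic: bright display gives 64 − 20 = 44; dull display gives 35 − 0 = 35. No deviation. ✓
  Palatable: dull display gives 35 − 0 = 35; bright display gives 64 − 24 = 40. Would deviate. ✗
Try toxic → dull display, palatable → bright display:
  Under separation the predator infers type exactly: dull display → toxic (pays 64), bright display → palatable (pays 35).
  Toxic: dull display gives 64 − 0 = 64; bright display gives 35 − 20 = 15. No deviation. ✓
  Palatable: bright display gives 35 − 24 = 11; dull display gives 64 − 0 = 64. Would deviate. ✗
Neither assignment is incentive-compatible.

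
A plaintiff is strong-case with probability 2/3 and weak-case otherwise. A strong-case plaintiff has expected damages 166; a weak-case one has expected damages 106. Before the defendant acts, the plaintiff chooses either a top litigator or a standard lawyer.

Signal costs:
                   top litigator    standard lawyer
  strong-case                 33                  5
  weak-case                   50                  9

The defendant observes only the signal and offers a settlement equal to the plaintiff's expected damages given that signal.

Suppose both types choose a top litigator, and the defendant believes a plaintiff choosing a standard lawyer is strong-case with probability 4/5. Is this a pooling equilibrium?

No

On the equilibrium path (top litigator) the defendant holds the prior 2/3 and pays 2/3·166 + 1/3·106 = 146. Off-path (standard lawyer) belief 4/5 gives 4/5·166 + 1/5·106 = 154.
Strong-case: top litigator gives 146 − 33 = 113; standard lawyer gives 154 − 5 = 149. Deviates. ✗
Weak-case: top litigator gives 146 − 50 = 96; standard lawyer gives 154 − 9 = 145. Deviates. ✗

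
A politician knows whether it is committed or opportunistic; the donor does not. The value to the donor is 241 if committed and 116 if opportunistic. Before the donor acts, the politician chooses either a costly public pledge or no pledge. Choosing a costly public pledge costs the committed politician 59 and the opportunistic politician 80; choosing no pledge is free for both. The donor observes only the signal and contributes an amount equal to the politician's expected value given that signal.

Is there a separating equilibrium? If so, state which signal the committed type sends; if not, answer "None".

None

Try committed → pledge, opportunistic → no pledge:
  Under separation the donor infers type exactly: pledge → committed (pays 241), no pledge → opportunistic (pays 116).
  Committed: pledge gives 241 − 59 = 182; no pledge gives 116 − 0 = 116. No deviation. ✓
  Opportunistic: no pledge gives 116 − 0 = 116; pledge gives 241 − 80 = 161. Would deviate. ✗
Try committed → no pledge, opportunistic → pledge:
  Under separation the donor infers type exactly: no pledge → committed (pays 241), pledge → opportunistic (pays 116).
  Committed: no pledge gives 241 − 0 = 241; pledge gives 116 − 59 = 57. No deviation. ✓
  Opportunistic: pledge gives 116 − 80 = 36; no pledge gives 241 − 0 = 241. Would deviate. ✗
Neither assignment is incentive-compatible.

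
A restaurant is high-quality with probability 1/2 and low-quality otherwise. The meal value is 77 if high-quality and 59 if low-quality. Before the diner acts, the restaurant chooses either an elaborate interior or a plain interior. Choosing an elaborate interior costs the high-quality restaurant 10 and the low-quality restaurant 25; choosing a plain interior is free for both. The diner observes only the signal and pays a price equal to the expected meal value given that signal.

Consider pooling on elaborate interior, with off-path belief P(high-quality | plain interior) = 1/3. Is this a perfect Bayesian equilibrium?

On the equilibrium path (elaborate interior) the diner holds the prior 1/2 and pays 1/2·77 + 1/2·59 = 68. Off-path (plain interior) belief 1/3 gives 1/3·77 + 2/3·59 = 65.
High-quality: elaborate interior gives 68 − 10 = 58; plain interior gives 65 − 0 = 65. Deviates. ✗
Low-quality: elaborate interior gives 68 − 25 = 43; plain interior gives 65 − 0 = 65. Deviates. ✗

No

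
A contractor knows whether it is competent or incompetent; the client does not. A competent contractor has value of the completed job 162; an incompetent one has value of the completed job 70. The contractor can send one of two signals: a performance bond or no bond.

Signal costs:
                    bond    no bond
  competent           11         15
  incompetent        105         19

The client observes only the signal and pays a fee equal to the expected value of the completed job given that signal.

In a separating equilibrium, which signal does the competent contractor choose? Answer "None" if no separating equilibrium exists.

None

Try competent → bond, incompetent → no bond:
  Under separation the client infers type exactly: bond → competent (pays 162), no bond → incompetent (pays 70).
  Competent: bond gives 162 − 11 = 151; no bond gives 70 − 15 = 55. No deviation. ✓
  Incompetent: no bond gives 70 − 19 = 51; bond gives 162 − 105 = 57. Would deviate. ✗
Try competent → no bond, incompetent → bond:
  Under separation the client infers type exactly: no bond → competent (pays 162), bond → incompetent (pays 70).
  Competent: no bond gives 162 − 15 = 147; bond gives 70 − 11 = 59. No deviation. ✓
  Incompetent: bond gives 70 − 105 = -35; no bond gives 162 − 19 = 143. Would deviate. ✗
Neither assignment is incentive-compatible.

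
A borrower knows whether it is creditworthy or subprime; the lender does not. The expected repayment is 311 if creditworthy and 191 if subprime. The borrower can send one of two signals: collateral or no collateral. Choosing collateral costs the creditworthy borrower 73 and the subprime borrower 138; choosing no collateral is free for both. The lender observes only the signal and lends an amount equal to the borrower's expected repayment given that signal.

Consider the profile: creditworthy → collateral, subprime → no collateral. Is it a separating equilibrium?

If types separate, collateral earns payment 311 and no collateral earns 191.
Creditworthy: collateral gives 311 − 73 = 238; no collateral gives 191 − 0 = 191. No deviation. ✓
Subprime: no collateral gives 191 − 0 = 191; collateral gives 311 − 138 = 173. No deviation. ✓
Neither type gains from mimicking the other.

Yes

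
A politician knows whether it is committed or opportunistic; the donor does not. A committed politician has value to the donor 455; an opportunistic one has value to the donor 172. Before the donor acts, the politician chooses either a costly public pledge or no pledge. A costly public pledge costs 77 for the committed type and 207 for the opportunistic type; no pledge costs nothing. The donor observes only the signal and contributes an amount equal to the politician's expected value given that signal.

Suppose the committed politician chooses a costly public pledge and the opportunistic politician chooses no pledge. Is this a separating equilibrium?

Under separation the donor infers type exactly: pledge → committed (pays 455), no pledge → opportunistic (pays 172).
Committed: pledge gives 455 − 77 = 378; no pledge gives 172 − 0 = 172. No deviation. ✓
Opportunistic: no pledge gives 172 − 0 = 172; pledge gives 455 − 207 = 248. Would deviate. ✗

No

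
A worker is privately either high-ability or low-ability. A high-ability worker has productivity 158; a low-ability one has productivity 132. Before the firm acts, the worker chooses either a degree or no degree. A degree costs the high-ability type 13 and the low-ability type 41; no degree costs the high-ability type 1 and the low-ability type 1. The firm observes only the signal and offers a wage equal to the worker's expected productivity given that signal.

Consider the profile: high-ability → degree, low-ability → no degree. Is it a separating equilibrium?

If types separate, degree earns payment 158 and no degree earns 132.
High-ability: degree gives 158 − 13 = 145; no degree gives 132 − 1 = 131. No deviation. ✓
Low-ability: no degree gives 132 − 1 = 131; degree gives 158 − 41 = 117. No deviation. ✓
Both incentive constraints hold.

Yes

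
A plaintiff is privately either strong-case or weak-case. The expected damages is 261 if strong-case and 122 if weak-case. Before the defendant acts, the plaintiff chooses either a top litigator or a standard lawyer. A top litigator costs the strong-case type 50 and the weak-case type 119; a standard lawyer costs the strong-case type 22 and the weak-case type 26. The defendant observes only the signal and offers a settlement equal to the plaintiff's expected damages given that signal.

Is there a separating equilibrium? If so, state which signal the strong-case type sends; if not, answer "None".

None

Try strong-case → top litigator, weak-case → standard lawyer:
  If types separate, top litigator earns payment 261 and standard lawyer earns 122.
  Strong-case: top litigator gives 261 − 50 = 211; standard lawyer gives 122 − 22 = 100. No deviation. ✓
  Weak-case: standard lawyer gives 122 − 26 = 96; top litigator gives 261 − 119 = 142. Would deviate. ✗
Try strong-case → standard lawyer, weak-case → top litigator:
  If types separate, standard lawyer earns payment 261 and top litigator earns 122.
  Strong-case: standard lawyer gives 261 − 22 = 239; top litigator gives 122 − 50 = 72. No deviation. ✓
  Weak-case: top litigator gives 122 − 119 = 3; standard lawyer gives 261 − 26 = 235. Would deviate. ✗
Neither assignment is incentive-compatible.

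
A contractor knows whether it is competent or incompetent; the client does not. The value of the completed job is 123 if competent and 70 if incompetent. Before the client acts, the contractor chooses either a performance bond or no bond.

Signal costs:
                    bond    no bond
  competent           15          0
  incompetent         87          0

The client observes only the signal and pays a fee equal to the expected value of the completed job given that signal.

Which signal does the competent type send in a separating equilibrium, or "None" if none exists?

bond

Try competent → bond, incompetent → no bond:
  Under separation the client infers type exactly: bond → competent (pays 123), no bond → incompetent (pays 70).
  Competent: bond gives 123 − 15 = 108; no bond gives 70 − 0 = 70. No deviation. ✓
  Incompetent: no bond gives 70 − 0 = 70; bond gives 123 − 87 = 36. No deviation. ✓
Both hold — the competent type sends bond.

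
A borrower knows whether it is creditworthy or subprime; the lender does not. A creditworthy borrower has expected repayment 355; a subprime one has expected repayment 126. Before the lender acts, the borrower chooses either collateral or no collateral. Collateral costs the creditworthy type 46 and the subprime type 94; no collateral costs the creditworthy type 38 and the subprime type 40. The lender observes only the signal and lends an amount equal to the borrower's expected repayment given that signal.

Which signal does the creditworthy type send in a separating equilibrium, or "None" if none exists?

Try creditworthy → collateral, subprime → no collateral:
  If types separate, collateral earns payment 355 and no collateral earns 126.
  Creditworthy: collateral gives 355 − 46 = 309; no collateral gives 126 − 38 = 88. No deviation. ✓
  Subprime: no collateral gives 126 − 40 = 86; collateral gives 355 − 94 = 261. Would deviate. ✗
Try creditworthy → no collateral, subprime → collateral:
  If types separate, no collateral earns payment 355 and collateral earns 126.
  Creditworthy: no collateral gives 355 − 38 = 317; collateral gives 126 − 46 = 80. No deviation. ✓
  Subprime: collateral gives 126 − 94 = 32; no collateral gives 355 − 40 = 315. Would deviate. ✗
Neither assignment is incentive-compatible.

None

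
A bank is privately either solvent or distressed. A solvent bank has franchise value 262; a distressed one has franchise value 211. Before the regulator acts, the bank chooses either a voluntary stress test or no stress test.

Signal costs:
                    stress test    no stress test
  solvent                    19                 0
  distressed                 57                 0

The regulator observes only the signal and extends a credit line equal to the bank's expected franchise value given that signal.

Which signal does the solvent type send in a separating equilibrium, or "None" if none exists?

Try solvent → stress test, distressed → no stress test:
  Under separation the regulator infers type exactly: stress test → solvent (pays 262), no stress test → distressed (pays 211).
  Solvent: stress test gives 262 − 19 = 243; no stress test gives 211 − 0 = 211. No deviation. ✓
  Distressed: no stress test gives 211 − 0 = 211; stress test gives 262 − 57 = 205. No deviation. ✓
Both hold — the solvent type sends stress test.

stress test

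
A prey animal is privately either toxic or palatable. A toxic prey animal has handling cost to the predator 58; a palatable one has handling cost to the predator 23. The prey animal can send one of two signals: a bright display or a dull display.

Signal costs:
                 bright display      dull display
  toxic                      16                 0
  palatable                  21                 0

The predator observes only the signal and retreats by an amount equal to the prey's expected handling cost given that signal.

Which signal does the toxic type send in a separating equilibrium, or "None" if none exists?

None

Try toxic → bright display, palatable → dull display:
  If types separate, bright display earns payment 58 and dull display earns 23.
  Toxic: bright display gives 58 − 16 = 42; dull display gives 23 − 0 = 23. No deviation. ✓
  Palatable: dull display gives 23 − 0 = 23; bright display gives 58 − 21 = 37. Would deviate. ✗
Try toxic → dull display, palatable → bright display:
  If types separate, dull display earns payment 58 and bright display earns 23.
  Toxic: dull display gives 58 − 0 = 58; bright display gives 23 − 16 = 7. No deviation. ✓
  Palatable: bright display gives 23 − 21 = 2; dull display gives 58 − 0 = 58. Would deviate. ✗
Neither assignment is incentive-compatible.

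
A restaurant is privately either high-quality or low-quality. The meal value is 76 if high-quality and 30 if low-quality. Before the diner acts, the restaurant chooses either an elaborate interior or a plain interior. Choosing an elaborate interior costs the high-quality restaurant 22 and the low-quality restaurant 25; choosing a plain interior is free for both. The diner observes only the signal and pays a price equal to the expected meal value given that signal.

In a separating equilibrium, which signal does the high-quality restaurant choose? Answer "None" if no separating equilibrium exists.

None

Try high-quality → elaborate interior, low-quality → plain interior:
  Under separation the diner infers type exactly: elaborate interior → high-quality (pays 76), plain interior → low-quality (pays 30).
  High-quality: elaborate interior gives 76 − 22 = 54; plain interior gives 30 − 0 = 30. No deviation. ✓
  Low-quality: plain interior gives 30 − 0 = 30; elaborate interior gives 76 − 25 = 51. Would deviate. ✗
Try high-quality → plain interior, low-quality → elaborate interior:
  Under separation the diner infers type exactly: plain interior → high-quality (pays 76), elaborate interior → low-quality (pays 30).
  High-quality: plain interior gives 76 − 0 = 76; elaborate interior gives 30 − 22 = 8. No deviation. ✓
  Low-quality: elaborate interior gives 30 − 25 = 5; plain interior gives 76 − 0 = 76. Would deviate. ✗
Neither assignment is incentive-compatible.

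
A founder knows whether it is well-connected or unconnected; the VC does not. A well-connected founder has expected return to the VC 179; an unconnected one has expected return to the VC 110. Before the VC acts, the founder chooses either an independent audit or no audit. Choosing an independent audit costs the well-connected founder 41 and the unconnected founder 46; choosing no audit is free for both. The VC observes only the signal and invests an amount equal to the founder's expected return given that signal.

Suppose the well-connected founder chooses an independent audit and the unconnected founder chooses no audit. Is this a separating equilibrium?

If types separate, audit earns payment 179 and no audit earns 110.
Well-connected: audit gives 179 − 41 = 138; no audit gives 110 − 0 = 110. No deviation. ✓
Unconnected: no audit gives 110 − 0 = 110; audit gives 179 − 46 = 133. Would deviate. ✗

No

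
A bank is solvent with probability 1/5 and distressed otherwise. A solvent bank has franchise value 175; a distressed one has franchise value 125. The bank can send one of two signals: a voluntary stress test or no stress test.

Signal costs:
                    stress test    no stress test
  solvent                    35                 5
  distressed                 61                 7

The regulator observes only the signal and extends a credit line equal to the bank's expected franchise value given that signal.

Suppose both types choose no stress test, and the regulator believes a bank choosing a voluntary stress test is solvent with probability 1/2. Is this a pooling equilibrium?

At the pooled signal (no stress test) the regulator holds the prior 1/5 and pays 1/5·175 + 4/5·125 = 135. Off-path (stress test) belief 1/2 gives 1/2·175 + 1/2·125 = 150.
Solvent: no stress test gives 135 − 5 = 130; stress test gives 150 − 35 = 115. Stays. ✓
Distressed: no stress test gives 135 − 7 = 128; stress test gives 150 − 61 = 89. Stays. ✓

Yes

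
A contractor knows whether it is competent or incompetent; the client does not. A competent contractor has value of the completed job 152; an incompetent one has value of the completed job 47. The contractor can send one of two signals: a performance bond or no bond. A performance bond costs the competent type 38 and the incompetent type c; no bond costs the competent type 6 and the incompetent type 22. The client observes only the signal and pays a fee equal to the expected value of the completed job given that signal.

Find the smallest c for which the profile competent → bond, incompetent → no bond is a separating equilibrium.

Under separation: bond → competent (pays 152); no bond → incompetent (pays 47).
Competent: 152 − 38 = 114 ≥ 47 − 6 = 41. Holds regardless of c. ✓
Incompetent: 47 − 22 ≥ 152 − c, so c ≥ 152 − 25 = 127.

127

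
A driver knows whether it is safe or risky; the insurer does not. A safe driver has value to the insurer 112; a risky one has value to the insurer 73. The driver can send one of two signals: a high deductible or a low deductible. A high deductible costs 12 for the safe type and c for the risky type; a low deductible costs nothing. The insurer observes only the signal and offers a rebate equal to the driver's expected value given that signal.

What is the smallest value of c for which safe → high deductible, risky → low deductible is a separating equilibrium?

Under separation: high deductible → safe (pays 112); low deductible → risky (pays 73).
Safe: 112 − 12 = 100 ≥ 73 − 0 = 73. Holds regardless of c. ✓
Risky: 73 − 0 ≥ 112 − c, so c ≥ 112 − 73 = 39.

39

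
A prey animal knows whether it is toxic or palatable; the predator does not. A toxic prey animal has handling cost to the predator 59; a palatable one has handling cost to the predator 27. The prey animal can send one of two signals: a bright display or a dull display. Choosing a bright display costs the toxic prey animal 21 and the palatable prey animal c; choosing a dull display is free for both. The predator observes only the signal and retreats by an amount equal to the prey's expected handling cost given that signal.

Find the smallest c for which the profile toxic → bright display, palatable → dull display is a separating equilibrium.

Under separation: bright display → toxic (pays 59); dull display → palatable (pays 27).
Toxic: 59 − 21 = 38 ≥ 27 − 0 = 27. Holds regardless of c. ✓
Palatable: 27 − 0 ≥ 59 − c, so c ≥ 59 − 27 = 32.

32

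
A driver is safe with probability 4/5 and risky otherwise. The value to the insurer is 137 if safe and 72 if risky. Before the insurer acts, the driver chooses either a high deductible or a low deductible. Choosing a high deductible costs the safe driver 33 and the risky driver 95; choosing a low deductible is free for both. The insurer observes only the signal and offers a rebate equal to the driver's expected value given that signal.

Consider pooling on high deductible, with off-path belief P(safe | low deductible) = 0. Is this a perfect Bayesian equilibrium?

At the pooled signal (high deductible) the insurer holds the prior 4/5 and pays 4/5·137 + 1/5·72 = 124. Off-path (low deductible) belief 0 gives 0·137 + 1·72 = 72.
Safe: high deductible gives 124 − 33 = 91; low deductible gives 72 − 0 = 72. Stays. ✓
Risky: high deductible gives 124 − 95 = 29; low deductible gives 72 − 0 = 72. Deviates. ✗

No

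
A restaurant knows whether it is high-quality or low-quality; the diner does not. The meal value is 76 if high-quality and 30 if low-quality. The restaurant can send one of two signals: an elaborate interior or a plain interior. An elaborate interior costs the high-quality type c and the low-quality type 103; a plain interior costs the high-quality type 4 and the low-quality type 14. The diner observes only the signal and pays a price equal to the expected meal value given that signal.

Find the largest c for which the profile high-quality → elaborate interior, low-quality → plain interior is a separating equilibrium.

50

Under separation: elaborate interior → high-quality (pays 76); plain interior → low-quality (pays 30).
Low-quality: 30 − 14 = 16 ≥ 76 − 103 = -27. Holds regardless of c. ✓
High-quality: 76 − c ≥ 30 − 4, so c ≤ 76 − 26 = 50.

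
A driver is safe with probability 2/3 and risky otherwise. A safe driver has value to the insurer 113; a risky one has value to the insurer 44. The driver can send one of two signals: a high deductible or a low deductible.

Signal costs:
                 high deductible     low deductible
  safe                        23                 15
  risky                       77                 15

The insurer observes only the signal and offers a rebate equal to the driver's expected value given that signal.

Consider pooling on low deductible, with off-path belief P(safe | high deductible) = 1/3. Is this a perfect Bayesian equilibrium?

On the equilibrium path (low deductible) the insurer holds the prior 2/3 and pays 2/3·113 + 1/3·44 = 90. Off-path (high deductible) belief 1/3 gives 1/3·113 + 2/3·44 = 67.
Safe: low deductible gives 90 − 15 = 75; high deductible gives 67 − 23 = 44. Stays. ✓
Risky: low deductible gives 90 − 15 = 75; high deductible gives 67 − 77 = -10. Stays. ✓
Beliefs are Bayes-consistent on-path and both types best-respond.

Yes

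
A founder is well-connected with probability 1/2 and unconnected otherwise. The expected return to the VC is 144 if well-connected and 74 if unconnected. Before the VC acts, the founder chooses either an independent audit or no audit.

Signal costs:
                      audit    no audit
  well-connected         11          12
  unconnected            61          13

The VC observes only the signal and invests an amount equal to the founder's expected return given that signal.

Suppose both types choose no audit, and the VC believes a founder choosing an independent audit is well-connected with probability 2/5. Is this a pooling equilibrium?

Yes

On the equilibrium path (no audit) the VC holds the prior 1/2 and pays 1/2·144 + 1/2·74 = 109. Off-path (audit) belief 2/5 gives 2/5·144 + 3/5·74 = 102.
Well-connected: no audit gives 109 − 12 = 97; audit gives 102 − 11 = 91. Stays. ✓
Unconnected: no audit gives 109 − 13 = 96; audit gives 102 − 61 = 41. Stays. ✓
Beliefs are Bayes-consistent on-path and both types best-respond.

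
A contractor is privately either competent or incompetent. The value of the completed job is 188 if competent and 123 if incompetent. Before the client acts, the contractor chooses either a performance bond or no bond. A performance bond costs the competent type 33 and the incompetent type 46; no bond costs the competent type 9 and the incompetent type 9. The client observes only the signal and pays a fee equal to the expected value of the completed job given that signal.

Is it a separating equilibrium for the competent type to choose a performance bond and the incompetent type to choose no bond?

Under separation the client infers type exactly: bond → competent (pays 188), no bond → incompetent (pays 123).
Competent: bond gives 188 − 33 = 155; no bond gives 123 − 9 = 114. No deviation. ✓
Incompetent: no bond gives 123 − 9 = 114; bond gives 188 − 46 = 142. Would deviate. ✗

No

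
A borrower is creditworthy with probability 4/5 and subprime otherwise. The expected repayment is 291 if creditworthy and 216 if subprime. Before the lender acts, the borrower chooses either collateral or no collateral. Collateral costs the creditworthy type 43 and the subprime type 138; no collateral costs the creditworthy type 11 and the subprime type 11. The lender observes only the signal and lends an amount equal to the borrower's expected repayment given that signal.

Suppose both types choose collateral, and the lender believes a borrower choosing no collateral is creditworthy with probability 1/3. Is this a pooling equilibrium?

On the equilibrium path (collateral) the lender holds the prior 4/5 and pays 4/5·291 + 1/5·216 = 276. Off-path (no collateral) belief 1/3 gives 1/3·291 + 2/3·216 = 241.
Creditworthy: collateral gives 276 − 43 = 233; no collateral gives 241 − 11 = 230. Stays. ✓
Subprime: collateral gives 276 − 138 = 138; no collateral gives 241 − 11 = 230. Deviates. ✗

No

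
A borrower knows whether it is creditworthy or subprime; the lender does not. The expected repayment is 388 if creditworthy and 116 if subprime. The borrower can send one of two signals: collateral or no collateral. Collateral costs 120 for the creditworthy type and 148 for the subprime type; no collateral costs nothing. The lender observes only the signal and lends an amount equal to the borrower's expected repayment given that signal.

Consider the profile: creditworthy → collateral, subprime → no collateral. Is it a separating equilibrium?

If types separate, collateral earns payment 388 and no collateral earns 116.
Creditworthy: collateral gives 388 − 120 = 268; no collateral gives 116 − 0 = 116. No deviation. ✓
Subprime: no collateral gives 116 − 0 = 116; collateral gives 388 − 148 = 240. Would deviate. ✗

No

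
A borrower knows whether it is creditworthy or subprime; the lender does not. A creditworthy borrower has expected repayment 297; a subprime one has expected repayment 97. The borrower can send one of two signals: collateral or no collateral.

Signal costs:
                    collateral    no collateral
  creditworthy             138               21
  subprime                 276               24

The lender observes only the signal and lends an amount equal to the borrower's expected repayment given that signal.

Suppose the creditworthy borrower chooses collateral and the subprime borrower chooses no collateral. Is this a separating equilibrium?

If types separate, collateral earns payment 297 and no collateral earns 97.
Creditworthy: collateral gives 297 − 138 = 159; no collateral gives 97 − 21 = 76. No deviation. ✓
Subprime: no collateral gives 97 − 24 = 73; collateral gives 297 − 276 = 21. No deviation. ✓
Both incentive constraints hold.

Yes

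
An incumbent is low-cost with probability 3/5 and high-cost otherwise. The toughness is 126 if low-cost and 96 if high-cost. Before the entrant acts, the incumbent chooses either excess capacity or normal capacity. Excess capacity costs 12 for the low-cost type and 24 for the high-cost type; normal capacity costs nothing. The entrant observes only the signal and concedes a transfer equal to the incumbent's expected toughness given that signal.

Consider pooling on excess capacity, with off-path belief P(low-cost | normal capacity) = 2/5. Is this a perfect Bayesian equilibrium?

No

At the pooled signal (excess capacity) the entrant holds the prior 3/5 and pays 3/5·126 + 2/5·96 = 114. Off-path (normal capacity) belief 2/5 gives 2/5·126 + 3/5·96 = 108.
Low-cost: excess capacity gives 114 − 12 = 102; normal capacity gives 108 − 0 = 108. Deviates. ✗
High-cost: excess capacity gives 114 − 24 = 90; normal capacity gives 108 − 0 = 108. Deviates. ✗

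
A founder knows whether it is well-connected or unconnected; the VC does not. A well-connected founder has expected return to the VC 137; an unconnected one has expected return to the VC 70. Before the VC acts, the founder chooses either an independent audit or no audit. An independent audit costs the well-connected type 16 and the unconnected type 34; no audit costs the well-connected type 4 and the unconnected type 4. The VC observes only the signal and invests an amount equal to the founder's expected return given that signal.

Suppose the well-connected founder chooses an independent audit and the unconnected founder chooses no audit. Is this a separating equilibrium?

If types separate, audit earns payment 137 and no audit earns 70.
Well-connected: audit gives 137 − 16 = 121; no audit gives 70 − 4 = 66. No deviation. ✓
Unconnected: no audit gives 70 − 4 = 66; audit gives 137 − 34 = 103. Would deviate. ✗

No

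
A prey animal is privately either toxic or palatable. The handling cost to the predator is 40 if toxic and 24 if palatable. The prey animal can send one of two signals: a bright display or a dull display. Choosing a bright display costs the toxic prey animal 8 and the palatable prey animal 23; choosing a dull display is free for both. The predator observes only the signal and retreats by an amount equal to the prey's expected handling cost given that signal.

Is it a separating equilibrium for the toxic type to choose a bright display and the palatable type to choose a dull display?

Yes

Under separation the predator infers type exactly: bright display → toxic (pays 40), dull display → palatable (pays 24).
Toxic: bright display gives 40 − 8 = 32; dull display gives 24 − 0 = 24. No deviation. ✓
Palatable: dull display gives 24 − 0 = 24; bright display gives 40 − 23 = 17. No deviation. ✓
Neither type gains from mimicking the other.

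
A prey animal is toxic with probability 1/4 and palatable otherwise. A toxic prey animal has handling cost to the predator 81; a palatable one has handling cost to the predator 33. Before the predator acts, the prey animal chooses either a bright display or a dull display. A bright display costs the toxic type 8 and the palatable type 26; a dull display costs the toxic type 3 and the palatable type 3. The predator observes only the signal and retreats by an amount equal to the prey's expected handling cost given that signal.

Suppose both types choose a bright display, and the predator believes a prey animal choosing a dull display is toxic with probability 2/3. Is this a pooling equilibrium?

No

At the pooled signal (bright display) the predator holds the prior 1/4 and pays 1/4·81 + 3/4·33 = 45. Off-path (dull display) belief 2/3 gives 2/3·81 + 1/3·33 = 65.
Toxic: bright display gives 45 − 8 = 37; dull display gives 65 − 3 = 62. Deviates. ✗
Palatable: bright display gives 45 − 26 = 19; dull display gives 65 − 3 = 62. Deviates. ✗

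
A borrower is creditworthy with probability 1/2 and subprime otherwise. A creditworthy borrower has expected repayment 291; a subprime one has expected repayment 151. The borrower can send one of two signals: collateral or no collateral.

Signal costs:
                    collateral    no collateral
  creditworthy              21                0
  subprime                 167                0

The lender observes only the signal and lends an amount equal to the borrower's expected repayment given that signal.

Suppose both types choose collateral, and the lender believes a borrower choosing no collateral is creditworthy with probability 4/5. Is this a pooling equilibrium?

At the pooled signal (collateral) the lender holds the prior 1/2 and pays 1/2·291 + 1/2·151 = 221. Off-path (no collateral) belief 4/5 gives 4/5·291 + 1/5·151 = 263.
Creditworthy: collateral gives 221 − 21 = 200; no collateral gives 263 − 0 = 263. Deviates. ✗
Subprime: collateral gives 221 − 167 = 54; no collateral gives 263 − 0 = 263. Deviates. ✗

No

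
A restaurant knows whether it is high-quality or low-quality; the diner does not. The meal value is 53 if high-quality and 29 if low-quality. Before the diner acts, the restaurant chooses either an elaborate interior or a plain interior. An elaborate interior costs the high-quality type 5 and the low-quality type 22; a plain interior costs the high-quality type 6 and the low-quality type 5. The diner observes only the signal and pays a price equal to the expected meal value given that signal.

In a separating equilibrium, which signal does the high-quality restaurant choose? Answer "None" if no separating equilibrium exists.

Try high-quality → elaborate interior, low-quality → plain interior:
  Under separation the diner infers type exactly: elaborate interior → high-quality (pays 53), plain interior → low-quality (pays 29).
  High-quality: elaborate interior gives 53 − 5 = 48; plain interior gives 29 − 6 = 23. No deviation. ✓
  Low-quality: plain interior gives 29 − 5 = 24; elaborate interior gives 53 − 22 = 31. Would deviate. ✗
Try high-quality → plain interior, low-quality → elaborate interior:
  Under separation the diner infers type exactly: plain interior → high-quality (pays 53), elaborate interior → low-quality (pays 29).
  High-quality: plain interior gives 53 − 6 = 47; elaborate interior gives 29 − 5 = 24. No deviation. ✓
  Low-quality: elaborate interior gives 29 − 22 = 7; plain interior gives 53 − 5 = 48. Would deviate. ✗
Neither assignment is incentive-compatible.

None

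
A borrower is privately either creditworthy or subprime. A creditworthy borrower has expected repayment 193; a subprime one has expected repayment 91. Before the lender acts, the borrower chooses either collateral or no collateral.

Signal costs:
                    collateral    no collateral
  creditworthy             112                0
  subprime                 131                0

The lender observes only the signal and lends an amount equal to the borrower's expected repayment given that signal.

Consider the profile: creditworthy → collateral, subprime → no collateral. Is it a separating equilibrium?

Under separation the lender infers type exactly: collateral → creditworthy (pays 193), no collateral → subprime (pays 91).
Creditworthy: collateral gives 193 − 112 = 81; no collateral gives 91 − 0 = 91. Would deviate. ✗
Subprime: no collateral gives 91 − 0 = 91; collateral gives 193 − 131 = 62. No deviation. ✓

No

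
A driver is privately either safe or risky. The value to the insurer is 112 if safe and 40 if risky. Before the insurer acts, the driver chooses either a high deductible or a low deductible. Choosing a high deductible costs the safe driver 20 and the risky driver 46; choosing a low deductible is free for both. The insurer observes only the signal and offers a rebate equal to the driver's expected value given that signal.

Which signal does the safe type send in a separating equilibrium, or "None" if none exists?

None

Try safe → high deductible, risky → low deductible:
  If types separate, high deductible earns payment 112 and low deductible earns 40.
  Safe: high deductible gives 112 − 20 = 92; low deductible gives 40 − 0 = 40. No deviation. ✓
  Risky: low deductible gives 40 − 0 = 40; high deductible gives 112 − 46 = 66. Would deviate. ✗
Try safe → low deductible, risky → high deductible:
  If types separate, low deductible earns payment 112 and high deductible earns 40.
  Safe: low deductible gives 112 − 0 = 112; high deductible gives 40 − 20 = 20. No deviation. ✓
  Risky: high deductible gives 40 − 46 = -6; low deductible gives 112 − 0 = 112. Would deviate. ✗
Neither assignment is incentive-compatible.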